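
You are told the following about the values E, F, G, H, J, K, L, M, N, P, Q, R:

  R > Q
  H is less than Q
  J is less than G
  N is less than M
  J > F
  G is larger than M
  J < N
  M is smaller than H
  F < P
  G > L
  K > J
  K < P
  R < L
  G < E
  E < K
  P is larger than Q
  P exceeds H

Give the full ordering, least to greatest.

The consecutive links are each given: F < J; J < N; N < M; M < H; H < Q; Q < R; R < L; L < G; G < E; E < K; K < P.

F < J < N < M < H < Q < R < L < G < E < K < P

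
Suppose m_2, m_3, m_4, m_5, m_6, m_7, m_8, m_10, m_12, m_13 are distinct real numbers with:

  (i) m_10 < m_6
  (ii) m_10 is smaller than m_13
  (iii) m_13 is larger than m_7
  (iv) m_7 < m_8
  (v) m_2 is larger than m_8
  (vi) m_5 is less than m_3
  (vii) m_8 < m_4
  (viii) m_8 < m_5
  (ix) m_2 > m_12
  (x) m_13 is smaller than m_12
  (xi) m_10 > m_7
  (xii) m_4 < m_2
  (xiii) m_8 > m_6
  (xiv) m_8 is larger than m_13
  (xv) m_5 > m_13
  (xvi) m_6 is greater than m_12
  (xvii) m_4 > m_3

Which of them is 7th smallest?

Chaining the given pairs: m_7 < m_10 < m_13 < m_12 < m_6 < m_8 < m_5 < m_3 < m_4 < m_2.
Counting 7 from the smallest end gives m_5.

m_5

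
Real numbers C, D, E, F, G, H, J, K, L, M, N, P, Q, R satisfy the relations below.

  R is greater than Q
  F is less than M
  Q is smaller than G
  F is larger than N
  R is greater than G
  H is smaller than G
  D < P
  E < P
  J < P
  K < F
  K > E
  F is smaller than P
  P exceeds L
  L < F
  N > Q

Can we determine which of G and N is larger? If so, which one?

undetermined

Following every chain through N: above N we get F, P, M; below N we get Q.
G is not reached, and no chain runs the other way from G to N.
So the given relations leave the order of N and G undetermined.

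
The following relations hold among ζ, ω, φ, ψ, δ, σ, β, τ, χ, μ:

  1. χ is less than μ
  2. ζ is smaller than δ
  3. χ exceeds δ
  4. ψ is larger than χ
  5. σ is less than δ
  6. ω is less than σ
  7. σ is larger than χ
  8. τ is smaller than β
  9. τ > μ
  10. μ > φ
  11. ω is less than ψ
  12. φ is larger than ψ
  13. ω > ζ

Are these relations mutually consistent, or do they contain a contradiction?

We have χ < σ stated directly, yet also σ < δ < χ by chaining the others — so σ < χ. Contradiction.

inconsistent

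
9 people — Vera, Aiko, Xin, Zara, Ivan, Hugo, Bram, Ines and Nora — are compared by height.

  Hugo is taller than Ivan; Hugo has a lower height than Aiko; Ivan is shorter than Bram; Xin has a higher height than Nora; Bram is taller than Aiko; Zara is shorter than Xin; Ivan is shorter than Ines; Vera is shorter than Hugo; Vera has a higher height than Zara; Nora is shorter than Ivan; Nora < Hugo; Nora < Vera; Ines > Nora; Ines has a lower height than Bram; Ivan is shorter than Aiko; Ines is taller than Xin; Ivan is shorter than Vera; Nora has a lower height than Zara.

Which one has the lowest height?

Nora

Ivan is not least since Nora < Ivan; Zara is not least since Nora < Zara; Vera is not least since Nora < Vera; Xin is not least since Zara < Xin; Ines is not least since Ivan < Ines; Hugo is not least since Nora < Hugo; Aiko is not least since Hugo < Aiko; Bram is not least since Ines < Bram.
Only Nora has nothing below it, so Nora is the lowest height.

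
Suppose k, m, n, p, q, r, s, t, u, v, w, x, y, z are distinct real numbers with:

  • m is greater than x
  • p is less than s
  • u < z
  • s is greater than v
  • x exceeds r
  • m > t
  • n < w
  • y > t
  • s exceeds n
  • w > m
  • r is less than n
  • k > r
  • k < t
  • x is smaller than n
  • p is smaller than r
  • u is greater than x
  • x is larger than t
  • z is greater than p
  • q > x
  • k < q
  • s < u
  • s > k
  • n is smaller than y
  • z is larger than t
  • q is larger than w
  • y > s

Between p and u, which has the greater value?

Link the given pairs in sequence: p < r; r < k; k < t; t < x; x < n; n < s; s < u.
Chaining these gives p < r < k < t < x < n < s < u.
So p < u; u is the larger of the two.

u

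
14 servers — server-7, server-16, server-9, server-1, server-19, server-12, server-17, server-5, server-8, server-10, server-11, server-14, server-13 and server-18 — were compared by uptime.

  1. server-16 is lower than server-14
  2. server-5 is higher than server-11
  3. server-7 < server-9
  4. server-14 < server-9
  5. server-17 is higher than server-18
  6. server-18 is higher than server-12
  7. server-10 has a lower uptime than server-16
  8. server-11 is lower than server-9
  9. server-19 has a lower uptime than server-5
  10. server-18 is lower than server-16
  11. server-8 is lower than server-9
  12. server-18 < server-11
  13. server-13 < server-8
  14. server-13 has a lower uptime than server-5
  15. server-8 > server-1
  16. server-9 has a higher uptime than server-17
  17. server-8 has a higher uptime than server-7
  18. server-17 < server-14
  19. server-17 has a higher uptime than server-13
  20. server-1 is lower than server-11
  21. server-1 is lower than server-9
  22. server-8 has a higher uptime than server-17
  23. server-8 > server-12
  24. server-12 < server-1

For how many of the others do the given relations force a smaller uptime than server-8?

6

From server-8 the given relations immediately reach server-13, server-7, server-12, server-1, server-17.
From those, server-18 — 6 in total.
No other element is forced below server-8 by the given relations, so the count is 6.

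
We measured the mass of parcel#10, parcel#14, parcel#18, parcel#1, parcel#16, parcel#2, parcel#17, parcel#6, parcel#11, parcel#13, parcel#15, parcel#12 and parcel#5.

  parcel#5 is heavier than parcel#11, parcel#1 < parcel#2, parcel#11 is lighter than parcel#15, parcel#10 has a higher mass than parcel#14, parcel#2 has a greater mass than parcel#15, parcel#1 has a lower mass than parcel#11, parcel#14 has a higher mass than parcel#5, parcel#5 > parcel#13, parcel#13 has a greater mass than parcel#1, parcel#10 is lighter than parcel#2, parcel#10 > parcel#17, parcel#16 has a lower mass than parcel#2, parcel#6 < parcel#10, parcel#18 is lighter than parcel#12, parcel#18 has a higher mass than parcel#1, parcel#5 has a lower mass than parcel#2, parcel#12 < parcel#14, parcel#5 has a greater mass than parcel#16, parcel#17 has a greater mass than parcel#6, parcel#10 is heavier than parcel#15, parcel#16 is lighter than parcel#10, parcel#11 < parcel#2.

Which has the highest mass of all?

parcel#2

parcel#6 is not greatest since parcel#6 < parcel#17; parcel#1 is not greatest since parcel#1 < parcel#18; parcel#11 is not greatest since parcel#11 < parcel#15; parcel#18 is not greatest since parcel#18 < parcel#12; parcel#13 is not greatest since parcel#13 < parcel#5; parcel#15 is not greatest since parcel#15 < parcel#2; parcel#16 is not greatest since parcel#16 < parcel#2; parcel#12 is not greatest since parcel#12 < parcel#14; parcel#17 is not greatest since parcel#17 < parcel#10; parcel#5 is not greatest since parcel#5 < parcel#14; parcel#14 is not greatest since parcel#14 < parcel#10; parcel#10 is not greatest since parcel#10 < parcel#2.
Only parcel#2 has nothing above it, so parcel#2 is the highest mass.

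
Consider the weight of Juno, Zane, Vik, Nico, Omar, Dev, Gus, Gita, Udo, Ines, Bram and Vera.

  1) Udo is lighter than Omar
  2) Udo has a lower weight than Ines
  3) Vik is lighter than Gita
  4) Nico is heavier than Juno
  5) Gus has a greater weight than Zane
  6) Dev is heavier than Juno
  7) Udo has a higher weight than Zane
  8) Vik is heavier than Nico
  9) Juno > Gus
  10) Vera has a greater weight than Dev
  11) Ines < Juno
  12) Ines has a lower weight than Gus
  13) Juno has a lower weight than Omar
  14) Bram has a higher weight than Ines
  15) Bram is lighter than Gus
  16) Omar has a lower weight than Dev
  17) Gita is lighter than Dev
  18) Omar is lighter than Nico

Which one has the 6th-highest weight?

Omar

Chaining the given pairs: Zane < Udo < Ines < Bram < Gus < Juno < Omar < Nico < Vik < Gita < Dev < Vera.
The 6th largest is Omar.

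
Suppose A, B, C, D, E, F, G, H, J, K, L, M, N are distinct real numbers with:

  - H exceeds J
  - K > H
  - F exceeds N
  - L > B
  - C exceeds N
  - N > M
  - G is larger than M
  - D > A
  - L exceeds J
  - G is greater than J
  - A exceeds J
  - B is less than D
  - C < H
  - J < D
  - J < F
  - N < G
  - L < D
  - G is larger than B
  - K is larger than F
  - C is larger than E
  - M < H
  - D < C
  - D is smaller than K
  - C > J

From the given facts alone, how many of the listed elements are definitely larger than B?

6

From B the given relations immediately reach L, D, G.
From those, C, K — 5 in total.
From those, H — 6 in total.
No other element is forced above B by the given relations, so the count is 6.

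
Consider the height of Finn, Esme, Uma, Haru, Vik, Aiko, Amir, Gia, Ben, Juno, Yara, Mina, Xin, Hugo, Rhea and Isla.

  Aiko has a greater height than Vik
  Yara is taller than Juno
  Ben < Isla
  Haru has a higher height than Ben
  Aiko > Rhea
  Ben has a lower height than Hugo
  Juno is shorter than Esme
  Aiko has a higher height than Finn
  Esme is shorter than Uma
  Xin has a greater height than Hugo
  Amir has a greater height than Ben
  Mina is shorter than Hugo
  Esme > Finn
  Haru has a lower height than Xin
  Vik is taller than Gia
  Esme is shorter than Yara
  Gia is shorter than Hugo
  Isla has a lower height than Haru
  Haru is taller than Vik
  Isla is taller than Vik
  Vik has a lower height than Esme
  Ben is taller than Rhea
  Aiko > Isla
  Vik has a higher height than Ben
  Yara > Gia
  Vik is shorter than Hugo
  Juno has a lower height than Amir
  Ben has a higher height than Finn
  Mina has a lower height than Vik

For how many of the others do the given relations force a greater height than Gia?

9

From Gia the given relations immediately reach Vik, Hugo, Yara.
From those, Isla, Esme, Haru, Aiko, Xin — 8 in total.
From those, Uma — 9 in total.
No other element is forced above Gia by the given relations, so the count is 9.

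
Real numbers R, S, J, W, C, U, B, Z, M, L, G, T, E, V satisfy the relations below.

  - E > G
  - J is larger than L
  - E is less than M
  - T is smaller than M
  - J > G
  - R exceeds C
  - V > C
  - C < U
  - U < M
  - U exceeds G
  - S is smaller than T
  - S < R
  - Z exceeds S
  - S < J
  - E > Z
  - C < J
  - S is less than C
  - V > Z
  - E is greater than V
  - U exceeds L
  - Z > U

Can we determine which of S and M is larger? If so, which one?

S < C and C < U give S < U.
Then U < Z extends the chain to Z.
Then Z < V extends the chain to V.
Then V < E extends the chain to E.
Then E < M extends the chain to M.
So M is larger.

M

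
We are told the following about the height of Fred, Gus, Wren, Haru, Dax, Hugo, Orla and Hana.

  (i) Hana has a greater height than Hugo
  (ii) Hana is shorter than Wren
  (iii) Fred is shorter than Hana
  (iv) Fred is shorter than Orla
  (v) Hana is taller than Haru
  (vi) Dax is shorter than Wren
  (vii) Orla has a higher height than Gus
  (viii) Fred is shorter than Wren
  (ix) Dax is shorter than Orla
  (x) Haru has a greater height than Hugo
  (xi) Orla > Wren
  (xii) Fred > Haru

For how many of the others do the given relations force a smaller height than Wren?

Directly below Wren: Dax, Fred, Hana.
One step further: Hugo, Haru (5 so far).
Nothing else is reachable below Wren; 5 in all.

5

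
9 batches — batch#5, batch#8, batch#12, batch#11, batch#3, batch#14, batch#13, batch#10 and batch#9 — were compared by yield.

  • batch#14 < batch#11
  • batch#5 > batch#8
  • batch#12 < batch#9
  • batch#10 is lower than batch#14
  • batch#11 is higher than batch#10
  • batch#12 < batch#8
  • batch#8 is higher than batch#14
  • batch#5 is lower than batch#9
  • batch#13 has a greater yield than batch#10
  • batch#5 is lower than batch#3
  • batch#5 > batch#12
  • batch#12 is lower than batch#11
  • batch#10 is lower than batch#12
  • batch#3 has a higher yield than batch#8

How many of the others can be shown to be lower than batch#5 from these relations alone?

4

From batch#5 the given relations immediately reach batch#12, batch#8.
From those, batch#10, batch#14 — 4 in total.
Nothing else is reachable below batch#5; 4 in all.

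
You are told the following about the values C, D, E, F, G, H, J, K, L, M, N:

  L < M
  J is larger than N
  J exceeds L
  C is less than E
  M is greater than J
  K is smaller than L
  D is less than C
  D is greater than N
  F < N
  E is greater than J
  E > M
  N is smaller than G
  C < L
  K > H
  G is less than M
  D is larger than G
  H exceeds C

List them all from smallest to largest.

Each adjacent pair is fixed by a given relation: F < N; N < G; G < D; D < C; C < H; H < K; K < L; L < J; J < M; M < E. Chaining them end to end gives the full order.

F < N < G < D < C < H < K < L < J < M < E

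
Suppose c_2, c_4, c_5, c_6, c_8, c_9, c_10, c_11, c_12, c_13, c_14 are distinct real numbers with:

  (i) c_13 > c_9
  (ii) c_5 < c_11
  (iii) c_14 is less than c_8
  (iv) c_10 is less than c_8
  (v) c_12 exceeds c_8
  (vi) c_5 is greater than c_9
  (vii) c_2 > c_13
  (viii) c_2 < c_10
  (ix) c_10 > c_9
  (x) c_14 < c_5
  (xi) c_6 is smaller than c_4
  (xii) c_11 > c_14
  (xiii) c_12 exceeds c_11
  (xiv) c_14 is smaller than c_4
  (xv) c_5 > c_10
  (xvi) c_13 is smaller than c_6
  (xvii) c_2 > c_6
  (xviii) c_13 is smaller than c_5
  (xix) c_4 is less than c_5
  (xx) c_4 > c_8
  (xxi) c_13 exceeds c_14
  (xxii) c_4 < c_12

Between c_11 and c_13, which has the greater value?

c_11

Following the relations from c_13: c_13 < c_6 < c_2 < c_10 < c_8 < c_4 < c_5 < c_11.
So c_13 < c_11; c_11 is the larger of the two.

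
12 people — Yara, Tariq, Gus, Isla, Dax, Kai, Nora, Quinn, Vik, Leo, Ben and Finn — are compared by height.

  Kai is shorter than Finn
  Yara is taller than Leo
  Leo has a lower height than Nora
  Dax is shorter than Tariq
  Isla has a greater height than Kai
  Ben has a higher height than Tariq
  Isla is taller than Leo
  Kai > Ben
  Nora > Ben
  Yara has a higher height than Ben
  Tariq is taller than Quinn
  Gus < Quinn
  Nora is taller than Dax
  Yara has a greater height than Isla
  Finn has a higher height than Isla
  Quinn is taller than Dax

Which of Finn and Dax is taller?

Dax < Quinn and Quinn < Tariq give Dax < Tariq.
Then Tariq < Ben extends the chain to Ben.
With Ben < Kai: Dax < Quinn < Tariq < Ben < Kai.
With Kai < Isla: Dax < Quinn < Tariq < Ben < Kai < Isla.
With Isla < Finn: Dax < Quinn < Tariq < Ben < Kai < Isla < Finn.
So Dax < Finn; Finn is the taller of the two.

Finn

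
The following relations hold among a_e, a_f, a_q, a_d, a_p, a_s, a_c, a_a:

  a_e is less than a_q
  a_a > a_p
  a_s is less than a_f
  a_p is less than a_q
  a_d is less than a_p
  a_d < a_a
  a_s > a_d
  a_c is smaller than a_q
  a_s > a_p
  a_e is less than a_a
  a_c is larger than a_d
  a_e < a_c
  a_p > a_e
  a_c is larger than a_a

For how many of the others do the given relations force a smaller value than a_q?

Directly below a_q: a_e, a_p, a_c.
One step further: a_d, a_a (5 so far).
No other element is forced below a_q by the given relations, so the count is 5.

5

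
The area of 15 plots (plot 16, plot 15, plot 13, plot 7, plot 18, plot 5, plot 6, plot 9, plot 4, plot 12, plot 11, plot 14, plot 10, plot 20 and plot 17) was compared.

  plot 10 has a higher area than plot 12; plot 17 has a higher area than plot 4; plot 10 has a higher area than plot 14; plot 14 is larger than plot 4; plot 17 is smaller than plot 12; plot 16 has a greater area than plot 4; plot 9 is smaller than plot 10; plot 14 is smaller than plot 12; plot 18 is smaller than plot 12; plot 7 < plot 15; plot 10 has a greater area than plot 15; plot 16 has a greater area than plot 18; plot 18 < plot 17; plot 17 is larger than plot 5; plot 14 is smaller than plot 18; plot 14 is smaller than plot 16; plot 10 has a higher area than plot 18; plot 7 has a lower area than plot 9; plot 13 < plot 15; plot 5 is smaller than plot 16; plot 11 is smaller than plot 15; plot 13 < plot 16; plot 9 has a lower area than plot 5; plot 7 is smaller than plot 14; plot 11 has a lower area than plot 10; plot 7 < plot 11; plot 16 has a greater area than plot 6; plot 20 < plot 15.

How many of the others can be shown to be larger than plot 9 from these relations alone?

5

From plot 9 the given relations immediately reach plot 5, plot 10.
From those, plot 17, plot 16 — 4 in total.
From those, plot 12 — 5 in total.
No other element is forced above plot 9 by the given relations, so the count is 5.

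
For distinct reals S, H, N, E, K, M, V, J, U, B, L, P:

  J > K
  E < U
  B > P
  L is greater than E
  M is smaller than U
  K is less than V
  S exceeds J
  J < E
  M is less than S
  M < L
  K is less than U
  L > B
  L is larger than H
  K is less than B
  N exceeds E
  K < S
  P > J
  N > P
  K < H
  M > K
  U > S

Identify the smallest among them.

K

Chaining upward from K: directly above it, H, J, M, S, V, B, U; then E, P, L; then N.
That covers every other element, and nothing is given below K, so K is the smallest.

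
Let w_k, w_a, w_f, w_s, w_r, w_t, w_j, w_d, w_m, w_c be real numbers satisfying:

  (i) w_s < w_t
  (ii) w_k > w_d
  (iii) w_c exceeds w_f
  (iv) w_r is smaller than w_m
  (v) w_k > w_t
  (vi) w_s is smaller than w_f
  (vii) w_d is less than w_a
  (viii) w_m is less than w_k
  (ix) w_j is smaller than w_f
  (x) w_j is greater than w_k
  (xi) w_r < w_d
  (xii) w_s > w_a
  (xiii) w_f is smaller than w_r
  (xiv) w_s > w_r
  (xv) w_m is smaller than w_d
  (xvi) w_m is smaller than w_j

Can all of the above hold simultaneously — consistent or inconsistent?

inconsistent

Chaining the given relations yields w_r < w_m < w_d < w_a < w_s < w_t < w_k < w_j < w_f, so w_r < w_f. But one relation states w_f < w_r. These cannot both hold.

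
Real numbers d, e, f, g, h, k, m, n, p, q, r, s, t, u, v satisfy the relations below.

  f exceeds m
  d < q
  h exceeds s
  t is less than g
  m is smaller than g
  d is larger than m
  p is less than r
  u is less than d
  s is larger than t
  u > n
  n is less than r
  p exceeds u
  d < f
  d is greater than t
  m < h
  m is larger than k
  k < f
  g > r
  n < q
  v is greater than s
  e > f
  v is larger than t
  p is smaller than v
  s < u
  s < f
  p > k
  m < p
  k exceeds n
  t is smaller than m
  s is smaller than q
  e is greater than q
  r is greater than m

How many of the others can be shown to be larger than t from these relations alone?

From t the given relations immediately reach s, m, v, d, g.
From those, u, p, r, f, h, q — 11 in total.
From those, e — 12 in total.
Nothing else is reachable above t; 12 in all.

12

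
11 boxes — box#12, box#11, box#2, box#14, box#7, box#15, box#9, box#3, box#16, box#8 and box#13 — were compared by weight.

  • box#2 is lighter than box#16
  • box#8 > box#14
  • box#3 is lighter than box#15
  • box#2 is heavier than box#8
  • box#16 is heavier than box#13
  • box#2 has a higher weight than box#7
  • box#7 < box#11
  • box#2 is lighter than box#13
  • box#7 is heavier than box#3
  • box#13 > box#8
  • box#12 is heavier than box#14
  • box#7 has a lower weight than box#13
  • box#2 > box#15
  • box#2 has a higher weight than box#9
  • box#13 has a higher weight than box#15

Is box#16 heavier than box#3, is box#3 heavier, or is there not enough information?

box#16

box#3 < box#7 and box#7 < box#2 give box#3 < box#2.
Then box#2 < box#13 extends the chain to box#13.
With box#13 < box#16: box#3 < box#7 < box#2 < box#13 < box#16.
So box#16 is heavier.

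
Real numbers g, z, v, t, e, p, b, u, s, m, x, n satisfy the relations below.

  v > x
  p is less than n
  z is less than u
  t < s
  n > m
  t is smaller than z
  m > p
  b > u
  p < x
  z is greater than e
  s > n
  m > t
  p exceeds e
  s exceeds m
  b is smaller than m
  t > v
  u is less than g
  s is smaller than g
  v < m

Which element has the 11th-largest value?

p

The consecutive relations fix a unique order: e < p < x < v < t < z < u < b < m < n < s < g.
Counting 11 from the largest end gives p.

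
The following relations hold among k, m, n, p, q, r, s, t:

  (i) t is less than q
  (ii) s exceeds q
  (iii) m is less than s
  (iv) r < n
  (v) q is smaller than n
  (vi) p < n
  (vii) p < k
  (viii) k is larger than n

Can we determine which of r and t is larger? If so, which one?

undetermined

Following every chain through t: above t we get q, n, s, k.
r is not reached, and no chain runs the other way from r to t.
So the given relations leave the order of t and r undetermined.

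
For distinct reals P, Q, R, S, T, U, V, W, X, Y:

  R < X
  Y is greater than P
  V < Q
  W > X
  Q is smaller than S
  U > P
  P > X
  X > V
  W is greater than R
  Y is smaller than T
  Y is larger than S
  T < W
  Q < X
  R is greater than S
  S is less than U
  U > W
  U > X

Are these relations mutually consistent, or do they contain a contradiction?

Every relation is compatible with V < Q < S < R < X < P < Y < T < W < U; the set is consistent.

consistent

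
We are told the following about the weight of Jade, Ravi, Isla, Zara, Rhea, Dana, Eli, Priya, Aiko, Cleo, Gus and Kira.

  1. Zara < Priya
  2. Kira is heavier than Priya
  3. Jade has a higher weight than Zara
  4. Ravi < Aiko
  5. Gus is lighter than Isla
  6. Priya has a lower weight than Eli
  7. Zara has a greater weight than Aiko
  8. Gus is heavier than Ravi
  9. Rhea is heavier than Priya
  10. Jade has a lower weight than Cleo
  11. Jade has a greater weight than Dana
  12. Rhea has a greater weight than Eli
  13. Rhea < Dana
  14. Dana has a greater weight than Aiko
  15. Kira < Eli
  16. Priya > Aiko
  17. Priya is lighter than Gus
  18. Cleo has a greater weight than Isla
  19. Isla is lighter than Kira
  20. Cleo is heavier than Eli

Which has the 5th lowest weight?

Chaining the given pairs: Ravi < Aiko < Zara < Priya < Gus < Isla < Kira < Eli < Rhea < Dana < Jade < Cleo.
Counting 5 from the smallest end gives Gus.

Gus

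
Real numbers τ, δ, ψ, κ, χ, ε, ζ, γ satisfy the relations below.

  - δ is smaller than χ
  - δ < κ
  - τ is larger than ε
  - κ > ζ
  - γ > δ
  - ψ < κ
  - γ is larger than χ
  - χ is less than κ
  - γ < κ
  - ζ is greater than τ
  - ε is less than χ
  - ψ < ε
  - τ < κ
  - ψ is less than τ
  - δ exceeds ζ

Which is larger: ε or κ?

ε < τ and τ < ζ give ε < ζ.
Then ζ < δ extends the chain to δ.
Then δ < χ extends the chain to χ.
With χ < γ: ε < τ < ζ < δ < χ < γ.
With γ < κ: ε < τ < ζ < δ < χ < γ < κ.
So ε < κ; κ is the larger of the two.

κ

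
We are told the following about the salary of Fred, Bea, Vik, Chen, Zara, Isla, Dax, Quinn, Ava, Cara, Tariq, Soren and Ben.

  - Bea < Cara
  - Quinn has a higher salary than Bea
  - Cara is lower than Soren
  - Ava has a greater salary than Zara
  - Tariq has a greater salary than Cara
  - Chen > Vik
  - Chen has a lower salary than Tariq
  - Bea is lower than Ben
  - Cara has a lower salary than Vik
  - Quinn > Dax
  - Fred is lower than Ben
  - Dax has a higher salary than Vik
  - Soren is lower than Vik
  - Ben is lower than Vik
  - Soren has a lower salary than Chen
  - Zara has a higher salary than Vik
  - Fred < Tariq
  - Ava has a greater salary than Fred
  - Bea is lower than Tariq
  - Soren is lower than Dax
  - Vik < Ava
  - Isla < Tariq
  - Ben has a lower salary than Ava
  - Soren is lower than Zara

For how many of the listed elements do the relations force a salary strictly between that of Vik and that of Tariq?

The relations place Vik below Tariq. An element lies strictly between them when it is forced above Vik and also forced below Tariq.
Above Vik: {Zara, Chen, Ava, Dax, Quinn}. Below Tariq: {Bea, Cara, Soren, Fred, Ben, Chen, Isla}.
Intersection: {Chen} — 1.

1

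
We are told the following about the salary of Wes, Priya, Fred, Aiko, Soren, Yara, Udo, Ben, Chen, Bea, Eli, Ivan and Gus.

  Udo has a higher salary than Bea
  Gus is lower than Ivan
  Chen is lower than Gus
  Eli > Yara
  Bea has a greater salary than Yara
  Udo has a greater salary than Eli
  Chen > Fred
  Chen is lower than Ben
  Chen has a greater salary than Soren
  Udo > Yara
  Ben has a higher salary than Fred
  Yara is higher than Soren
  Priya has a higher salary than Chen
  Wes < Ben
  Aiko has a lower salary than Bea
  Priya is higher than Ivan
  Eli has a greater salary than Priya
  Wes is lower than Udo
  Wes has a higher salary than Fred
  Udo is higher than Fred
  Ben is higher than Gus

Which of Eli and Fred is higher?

Eli

The relevant relations are Fred < Chen; Chen < Gus; Gus < Ivan; Ivan < Priya; Priya < Eli.
Chaining these gives Fred < Chen < Gus < Ivan < Priya < Eli.
So Fred < Eli; Eli is the higher of the two.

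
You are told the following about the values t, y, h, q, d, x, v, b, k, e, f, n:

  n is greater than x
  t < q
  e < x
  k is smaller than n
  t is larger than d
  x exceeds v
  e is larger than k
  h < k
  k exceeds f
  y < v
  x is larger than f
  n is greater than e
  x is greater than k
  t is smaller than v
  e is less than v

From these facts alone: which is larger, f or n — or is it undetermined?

Following the relations from f: f < k < e < v < x < n.
So n is larger.

n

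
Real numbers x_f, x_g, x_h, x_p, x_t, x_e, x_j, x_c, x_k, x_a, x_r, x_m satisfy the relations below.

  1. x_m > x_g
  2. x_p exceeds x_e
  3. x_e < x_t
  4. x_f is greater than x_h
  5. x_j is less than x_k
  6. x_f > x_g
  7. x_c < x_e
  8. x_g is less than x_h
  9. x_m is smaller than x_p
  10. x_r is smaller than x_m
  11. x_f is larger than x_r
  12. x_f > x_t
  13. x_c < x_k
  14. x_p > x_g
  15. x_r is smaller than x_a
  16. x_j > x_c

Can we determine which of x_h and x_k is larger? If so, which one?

undetermined

Following every chain through x_h: above x_h we get x_f; below x_h we get x_g.
x_k is not reached, and no chain runs the other way from x_k to x_h.
So the given relations leave the order of x_h and x_k undetermined.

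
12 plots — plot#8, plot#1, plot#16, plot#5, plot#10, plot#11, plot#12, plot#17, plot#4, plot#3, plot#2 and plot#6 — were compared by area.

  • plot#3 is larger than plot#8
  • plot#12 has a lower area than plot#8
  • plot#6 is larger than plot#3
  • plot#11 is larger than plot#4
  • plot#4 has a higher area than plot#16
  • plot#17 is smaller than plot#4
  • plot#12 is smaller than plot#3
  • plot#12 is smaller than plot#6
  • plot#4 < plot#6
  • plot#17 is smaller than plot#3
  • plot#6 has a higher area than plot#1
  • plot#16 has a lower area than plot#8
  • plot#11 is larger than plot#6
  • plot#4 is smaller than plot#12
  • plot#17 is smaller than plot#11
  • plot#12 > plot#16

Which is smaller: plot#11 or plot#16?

plot#16

Following the relations from plot#16: plot#16 < plot#4 < plot#12 < plot#8 < plot#3 < plot#6 < plot#11.
So plot#16 < plot#11; plot#16 is the smaller of the two.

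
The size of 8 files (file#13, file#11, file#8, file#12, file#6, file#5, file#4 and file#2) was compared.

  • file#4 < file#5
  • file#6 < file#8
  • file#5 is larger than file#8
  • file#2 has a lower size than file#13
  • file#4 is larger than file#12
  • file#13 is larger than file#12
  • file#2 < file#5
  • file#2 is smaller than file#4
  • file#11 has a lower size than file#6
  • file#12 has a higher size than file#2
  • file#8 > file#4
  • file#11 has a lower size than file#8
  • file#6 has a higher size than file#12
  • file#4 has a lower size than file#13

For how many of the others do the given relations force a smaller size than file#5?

6

The elements the relations force below file#5 are file#11, file#2, file#12, file#6, file#4, file#8 — no chain reaches any other.
That is 6.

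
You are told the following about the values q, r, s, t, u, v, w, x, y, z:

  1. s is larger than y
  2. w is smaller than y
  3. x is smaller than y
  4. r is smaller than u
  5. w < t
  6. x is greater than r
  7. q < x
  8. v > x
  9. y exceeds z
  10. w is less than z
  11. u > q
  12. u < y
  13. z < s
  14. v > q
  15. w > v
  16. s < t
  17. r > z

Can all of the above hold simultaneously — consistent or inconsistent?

inconsistent

Chaining the given relations yields x < v < w < z < r, so x < r. But one relation states r < x. These cannot both hold.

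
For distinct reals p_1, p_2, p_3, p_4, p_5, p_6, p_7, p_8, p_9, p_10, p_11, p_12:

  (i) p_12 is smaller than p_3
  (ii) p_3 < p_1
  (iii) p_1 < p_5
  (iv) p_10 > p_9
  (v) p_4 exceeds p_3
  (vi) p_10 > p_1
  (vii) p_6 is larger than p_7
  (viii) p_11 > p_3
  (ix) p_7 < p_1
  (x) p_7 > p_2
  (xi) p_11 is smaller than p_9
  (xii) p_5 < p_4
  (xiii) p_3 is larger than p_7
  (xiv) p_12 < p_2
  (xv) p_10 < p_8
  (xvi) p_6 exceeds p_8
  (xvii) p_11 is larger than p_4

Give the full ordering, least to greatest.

p_12 < p_2 < p_7 < p_3 < p_1 < p_5 < p_4 < p_11 < p_9 < p_10 < p_8 < p_6

Each adjacent pair is fixed by a given relation: p_12 < p_2; p_2 < p_7; p_7 < p_3; p_3 < p_1; p_1 < p_5; p_5 < p_4; p_4 < p_11; p_11 < p_9; p_9 < p_10; p_10 < p_8; p_8 < p_6. Chaining them end to end gives the full order.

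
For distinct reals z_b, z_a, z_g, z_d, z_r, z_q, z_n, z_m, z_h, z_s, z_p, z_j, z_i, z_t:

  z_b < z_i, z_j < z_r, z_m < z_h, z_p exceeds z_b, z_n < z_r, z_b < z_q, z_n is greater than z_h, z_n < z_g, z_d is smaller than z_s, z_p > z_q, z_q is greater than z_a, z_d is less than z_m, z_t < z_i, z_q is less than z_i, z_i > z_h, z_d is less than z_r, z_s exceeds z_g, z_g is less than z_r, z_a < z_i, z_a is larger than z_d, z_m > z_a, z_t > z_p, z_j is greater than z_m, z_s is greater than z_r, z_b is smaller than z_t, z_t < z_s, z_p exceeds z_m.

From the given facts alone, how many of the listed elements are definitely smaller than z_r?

From z_r the given relations immediately reach z_d, z_j, z_n, z_g.
From those, z_m, z_h — 6 in total.
From those, z_a — 7 in total.
Nothing else is reachable below z_r; 7 in all.

7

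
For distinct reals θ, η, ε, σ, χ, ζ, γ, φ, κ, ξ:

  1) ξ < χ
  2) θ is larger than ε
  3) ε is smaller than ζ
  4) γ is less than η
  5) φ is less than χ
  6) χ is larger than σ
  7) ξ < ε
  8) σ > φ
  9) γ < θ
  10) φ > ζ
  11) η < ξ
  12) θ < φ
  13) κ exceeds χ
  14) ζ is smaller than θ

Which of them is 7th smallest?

φ

The consecutive relations fix a unique order: γ < η < ξ < ε < ζ < θ < φ < σ < χ < κ.
The 7th smallest is φ.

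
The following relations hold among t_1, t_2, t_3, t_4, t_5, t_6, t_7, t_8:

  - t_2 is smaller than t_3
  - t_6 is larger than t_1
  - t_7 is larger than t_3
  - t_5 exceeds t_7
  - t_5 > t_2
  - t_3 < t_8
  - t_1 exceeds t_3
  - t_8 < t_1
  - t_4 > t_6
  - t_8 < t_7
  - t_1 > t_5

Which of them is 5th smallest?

t_5

The consecutive relations fix a unique order: t_2 < t_3 < t_8 < t_7 < t_5 < t_1 < t_6 < t_4.
The 5th smallest is t_5.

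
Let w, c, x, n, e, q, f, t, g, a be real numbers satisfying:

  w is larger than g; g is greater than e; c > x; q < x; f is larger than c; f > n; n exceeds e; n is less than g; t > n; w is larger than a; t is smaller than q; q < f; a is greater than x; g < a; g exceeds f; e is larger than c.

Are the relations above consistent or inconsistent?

We have n < t stated directly, yet also t < q < x < c < e < n by chaining the others — so t < n. Contradiction.

inconsistent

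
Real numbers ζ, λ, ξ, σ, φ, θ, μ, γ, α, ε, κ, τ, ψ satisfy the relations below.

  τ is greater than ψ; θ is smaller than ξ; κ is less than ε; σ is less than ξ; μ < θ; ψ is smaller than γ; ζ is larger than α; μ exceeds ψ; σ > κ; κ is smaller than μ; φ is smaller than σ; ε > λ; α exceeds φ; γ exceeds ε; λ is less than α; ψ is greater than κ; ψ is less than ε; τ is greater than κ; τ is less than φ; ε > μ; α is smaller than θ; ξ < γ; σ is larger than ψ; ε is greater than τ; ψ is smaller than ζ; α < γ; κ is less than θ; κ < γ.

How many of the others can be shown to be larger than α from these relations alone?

Directly above α: θ, ζ, γ.
One step further: ξ (4 so far).
No other element is forced above α by the given relations, so the count is 4.

4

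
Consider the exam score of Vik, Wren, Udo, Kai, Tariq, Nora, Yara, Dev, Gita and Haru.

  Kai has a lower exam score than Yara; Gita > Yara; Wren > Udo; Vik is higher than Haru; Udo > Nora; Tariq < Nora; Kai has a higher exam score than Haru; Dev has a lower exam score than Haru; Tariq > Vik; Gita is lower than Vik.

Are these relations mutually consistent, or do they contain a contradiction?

Every relation is compatible with Dev < Haru < Kai < Yara < Gita < Vik < Tariq < Nora < Udo < Wren; the set is consistent.

consistent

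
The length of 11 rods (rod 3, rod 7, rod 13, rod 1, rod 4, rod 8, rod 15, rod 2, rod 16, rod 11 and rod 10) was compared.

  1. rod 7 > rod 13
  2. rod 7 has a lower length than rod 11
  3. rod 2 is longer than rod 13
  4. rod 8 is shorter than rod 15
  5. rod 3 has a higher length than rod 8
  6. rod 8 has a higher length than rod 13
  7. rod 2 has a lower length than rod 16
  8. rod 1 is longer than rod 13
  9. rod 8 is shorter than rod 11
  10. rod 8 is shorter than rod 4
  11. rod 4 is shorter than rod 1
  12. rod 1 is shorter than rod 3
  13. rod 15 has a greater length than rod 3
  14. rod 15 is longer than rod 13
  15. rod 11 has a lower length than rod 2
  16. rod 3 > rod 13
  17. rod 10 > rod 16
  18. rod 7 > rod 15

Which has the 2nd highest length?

rod 16

Piecing the relations together gives one ordering: rod 13 < rod 8 < rod 4 < rod 1 < rod 3 < rod 15 < rod 7 < rod 11 < rod 2 < rod 16 < rod 10.
The 2nd largest is rod 16.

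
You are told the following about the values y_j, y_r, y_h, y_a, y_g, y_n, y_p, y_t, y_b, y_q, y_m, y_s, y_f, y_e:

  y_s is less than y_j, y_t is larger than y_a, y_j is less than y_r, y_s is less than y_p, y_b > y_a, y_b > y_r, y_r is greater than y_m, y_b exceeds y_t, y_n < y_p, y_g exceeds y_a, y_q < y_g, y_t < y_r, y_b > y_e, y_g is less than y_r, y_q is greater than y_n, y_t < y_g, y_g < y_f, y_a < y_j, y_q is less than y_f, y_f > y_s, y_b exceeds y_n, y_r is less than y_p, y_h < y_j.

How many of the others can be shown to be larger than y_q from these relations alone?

5

The elements the relations force above y_q are y_g, y_r, y_f, y_b, y_p — no chain reaches any other.
That is 5.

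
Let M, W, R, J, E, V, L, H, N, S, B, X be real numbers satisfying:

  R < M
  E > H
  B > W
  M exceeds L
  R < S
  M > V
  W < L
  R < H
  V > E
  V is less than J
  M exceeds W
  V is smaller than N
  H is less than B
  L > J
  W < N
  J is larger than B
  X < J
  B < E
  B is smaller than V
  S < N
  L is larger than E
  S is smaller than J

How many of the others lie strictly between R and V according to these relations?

Chaining upward from R reaches: S, H, B, E, N, J, L, M.
Chaining downward from V reaches: H, W, B, E.
Strictly between R and V are those in both lists: H, B, E — 3 elements.

3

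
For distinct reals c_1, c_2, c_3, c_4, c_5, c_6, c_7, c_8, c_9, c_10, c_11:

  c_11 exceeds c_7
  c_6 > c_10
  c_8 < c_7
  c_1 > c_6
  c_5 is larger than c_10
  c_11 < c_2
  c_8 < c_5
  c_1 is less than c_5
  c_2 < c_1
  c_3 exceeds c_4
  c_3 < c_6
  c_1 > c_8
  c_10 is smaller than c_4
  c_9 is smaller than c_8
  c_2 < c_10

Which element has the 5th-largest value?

Piecing the relations together gives one ordering: c_9 < c_8 < c_7 < c_11 < c_2 < c_10 < c_4 < c_3 < c_6 < c_1 < c_5.
Counting 5 from the largest end gives c_4.

c_4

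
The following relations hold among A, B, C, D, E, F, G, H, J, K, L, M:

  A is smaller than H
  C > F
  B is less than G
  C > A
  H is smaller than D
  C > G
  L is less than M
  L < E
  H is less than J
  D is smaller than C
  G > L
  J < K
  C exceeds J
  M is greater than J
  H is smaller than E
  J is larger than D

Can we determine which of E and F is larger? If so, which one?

undetermined

Following every chain through F: above F we get C.
E is not reached, and no chain runs the other way from E to F.
So the given relations leave the order of F and E undetermined.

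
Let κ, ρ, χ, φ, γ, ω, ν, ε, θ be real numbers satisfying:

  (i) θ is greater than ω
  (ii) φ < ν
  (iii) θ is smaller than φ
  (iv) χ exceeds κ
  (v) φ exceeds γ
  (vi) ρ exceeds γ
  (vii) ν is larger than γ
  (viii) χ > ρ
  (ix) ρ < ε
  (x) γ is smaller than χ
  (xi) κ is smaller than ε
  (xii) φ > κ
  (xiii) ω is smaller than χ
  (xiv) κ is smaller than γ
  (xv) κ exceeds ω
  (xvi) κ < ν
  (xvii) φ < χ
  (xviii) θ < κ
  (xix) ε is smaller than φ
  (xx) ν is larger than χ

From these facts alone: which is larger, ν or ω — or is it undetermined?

ν

ω < θ < κ < γ < ρ < ε < φ < χ < ν, by transitivity through θ, κ, γ, ρ, ε, φ, χ.
So ν is larger.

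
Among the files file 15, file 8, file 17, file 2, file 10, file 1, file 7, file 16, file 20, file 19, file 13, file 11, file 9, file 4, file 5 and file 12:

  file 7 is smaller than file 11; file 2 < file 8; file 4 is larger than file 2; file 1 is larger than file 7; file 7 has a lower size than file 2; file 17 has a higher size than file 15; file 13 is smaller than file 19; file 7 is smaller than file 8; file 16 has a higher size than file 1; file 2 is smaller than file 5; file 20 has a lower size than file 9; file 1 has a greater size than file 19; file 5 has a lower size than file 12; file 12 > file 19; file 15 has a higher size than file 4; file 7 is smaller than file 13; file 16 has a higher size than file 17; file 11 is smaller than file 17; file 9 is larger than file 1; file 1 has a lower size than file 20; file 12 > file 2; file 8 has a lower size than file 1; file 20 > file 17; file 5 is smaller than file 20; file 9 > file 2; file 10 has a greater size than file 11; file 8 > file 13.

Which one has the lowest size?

Chaining upward from file 7: directly above it, file 2, file 13, file 11, file 8, file 1; then file 19, file 4, file 5, file 17, file 16, file 10, file 20, file 9, file 12; then file 15.
That covers every other element, and nothing is given below file 7, so file 7 is the lowest size.

file 7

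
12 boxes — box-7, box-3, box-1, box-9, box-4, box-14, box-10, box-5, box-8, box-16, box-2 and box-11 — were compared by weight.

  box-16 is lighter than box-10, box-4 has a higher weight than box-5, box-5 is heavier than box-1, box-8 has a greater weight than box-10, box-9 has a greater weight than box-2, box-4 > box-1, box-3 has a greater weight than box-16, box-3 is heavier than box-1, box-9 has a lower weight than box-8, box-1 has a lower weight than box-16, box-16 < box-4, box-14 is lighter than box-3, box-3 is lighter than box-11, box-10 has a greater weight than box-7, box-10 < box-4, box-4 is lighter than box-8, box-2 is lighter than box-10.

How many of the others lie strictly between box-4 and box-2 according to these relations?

1

Chaining upward from box-2 reaches: box-9, box-10, box-8.
Chaining downward from box-4 reaches: box-7, box-1, box-16, box-5, box-10.
Strictly between box-2 and box-4 are those in both lists: box-10 — 1 element.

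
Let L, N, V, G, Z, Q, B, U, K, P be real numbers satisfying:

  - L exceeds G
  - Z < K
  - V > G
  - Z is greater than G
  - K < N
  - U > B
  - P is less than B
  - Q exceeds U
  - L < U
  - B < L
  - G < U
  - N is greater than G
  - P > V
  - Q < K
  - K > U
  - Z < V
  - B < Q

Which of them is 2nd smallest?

Z

The consecutive relations fix a unique order: G < Z < V < P < B < L < U < Q < K < N.
Counting 2 from the smallest end gives Z.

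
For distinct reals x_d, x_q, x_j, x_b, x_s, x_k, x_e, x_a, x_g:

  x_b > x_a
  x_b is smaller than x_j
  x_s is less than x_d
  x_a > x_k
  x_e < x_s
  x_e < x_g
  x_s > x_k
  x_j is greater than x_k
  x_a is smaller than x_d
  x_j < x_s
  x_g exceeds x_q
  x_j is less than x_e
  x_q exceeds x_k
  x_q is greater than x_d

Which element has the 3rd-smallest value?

x_b

Chaining the given pairs: x_k < x_a < x_b < x_j < x_e < x_s < x_d < x_q < x_g.
Counting 3 from the smallest end gives x_b.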